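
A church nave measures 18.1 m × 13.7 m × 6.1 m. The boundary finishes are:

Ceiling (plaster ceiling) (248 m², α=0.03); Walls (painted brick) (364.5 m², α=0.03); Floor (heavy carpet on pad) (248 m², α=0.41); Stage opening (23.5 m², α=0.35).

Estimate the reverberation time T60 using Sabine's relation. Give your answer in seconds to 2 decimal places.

1.90 s

Summing Sᵢαᵢ: 7.440 + 10.935 + 101.680 + 8.225 → A = 128.280 sabins.
V = 18.1·13.7·6.1 = 1512.617 m³.
RT60 = 0.161 · V / A = 0.161 × 1512.617 / 128.280 = 1.90 s.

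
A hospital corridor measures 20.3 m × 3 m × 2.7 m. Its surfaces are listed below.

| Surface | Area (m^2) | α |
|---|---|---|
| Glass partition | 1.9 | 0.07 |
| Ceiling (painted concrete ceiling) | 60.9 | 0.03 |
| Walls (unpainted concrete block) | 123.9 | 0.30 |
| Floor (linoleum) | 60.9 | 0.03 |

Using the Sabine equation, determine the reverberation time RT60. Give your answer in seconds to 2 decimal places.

0.65 sec

Total absorption A = 1.9×0.07 + 60.9×0.03 + 123.9×0.30 + 60.9×0.03
  = 0.133 + 1.827 + 37.170 + 1.827 = 40.957 m^2 sabins.
Room volume: 164.43 m³.
T = 0.161 V/A = 0.161·164.43/40.957 = 0.65 s.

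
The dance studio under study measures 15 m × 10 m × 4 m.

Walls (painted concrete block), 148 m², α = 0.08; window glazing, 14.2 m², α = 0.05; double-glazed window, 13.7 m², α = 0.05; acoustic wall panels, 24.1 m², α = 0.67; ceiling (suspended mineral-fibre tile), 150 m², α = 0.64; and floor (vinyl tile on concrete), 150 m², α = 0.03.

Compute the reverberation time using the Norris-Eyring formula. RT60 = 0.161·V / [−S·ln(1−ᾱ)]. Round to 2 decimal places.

0.64 seconds

Total surface area S = 148 + 14.2 + 13.7 + 24.1 + 150 + 150 = 500.0 m².
Σ(Sᵢαᵢ) = 148·0.08 + 14.2·0.05 + 13.7·0.05 + 24.1·0.67 + 150·0.64 + 150·0.03 = 129.882.
Mean coefficient ᾱ = A/S = 0.2598.
Eyring denominator: −S ln(1−ᾱ) = 150.417.
V = 15 × 10 × 4 = 600 m³.
T = 0.161·V/[−S·ln(1−ᾱ)] = 0.161·600/150.417 = 0.64 s.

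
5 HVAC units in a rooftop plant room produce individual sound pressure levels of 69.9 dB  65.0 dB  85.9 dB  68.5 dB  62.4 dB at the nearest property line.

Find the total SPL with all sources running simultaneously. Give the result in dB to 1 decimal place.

Σ 10^(Lᵢ/10) = 4.108e+08.
Combined level = 10 log₁₀(4.108e+08) = 86.1 dB.

86.1 dB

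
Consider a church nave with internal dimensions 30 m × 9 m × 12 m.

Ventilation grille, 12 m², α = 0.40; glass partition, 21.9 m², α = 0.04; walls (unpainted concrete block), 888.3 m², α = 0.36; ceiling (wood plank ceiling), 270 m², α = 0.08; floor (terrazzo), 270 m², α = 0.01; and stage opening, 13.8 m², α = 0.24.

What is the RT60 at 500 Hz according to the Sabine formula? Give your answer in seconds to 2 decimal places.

A = Σ Sᵢαᵢ = 12·0.40 + 21.9·0.04 + 888.3·0.36 + 270·0.08 + 270·0.01 + 13.8·0.24 = 353.076 sabins.
Volume V = 30 × 9 × 12 = 3240 m³.
Sabine: RT60 = 0.161 × 3240 / 353.076 = 1.48 s.

1.48 s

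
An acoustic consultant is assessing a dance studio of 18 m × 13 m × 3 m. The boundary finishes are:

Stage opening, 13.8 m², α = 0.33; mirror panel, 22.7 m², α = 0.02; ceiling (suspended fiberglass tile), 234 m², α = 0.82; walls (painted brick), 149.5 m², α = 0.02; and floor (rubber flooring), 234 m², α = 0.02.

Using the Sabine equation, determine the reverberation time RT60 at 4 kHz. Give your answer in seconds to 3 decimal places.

0.553 s

A = Σ Sᵢαᵢ = 13.8·0.33 + 22.7·0.02 + 234·0.82 + 149.5·0.02 + 234·0.02 = 204.558 sabins.
Room volume: 702 m³.
T = 0.161 V/A = 0.161·702/204.558 = 0.553 s.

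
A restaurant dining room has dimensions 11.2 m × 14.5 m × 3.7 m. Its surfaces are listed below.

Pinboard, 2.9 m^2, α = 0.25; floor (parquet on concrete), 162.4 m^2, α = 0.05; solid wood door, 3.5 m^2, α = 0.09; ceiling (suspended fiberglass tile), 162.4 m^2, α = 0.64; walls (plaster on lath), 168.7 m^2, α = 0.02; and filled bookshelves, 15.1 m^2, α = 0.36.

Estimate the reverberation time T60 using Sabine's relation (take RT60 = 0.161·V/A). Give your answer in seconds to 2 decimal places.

0.79 sec

Summing Sᵢαᵢ: 0.725 + 8.120 + 0.315 + 103.936 + 3.374 + 5.436 → A = 121.906 sabins.
Volume V = 11.2 × 14.5 × 3.7 = 600.88 m³.
T = 0.161 V/A = 0.161·600.88/121.906 = 0.79 s.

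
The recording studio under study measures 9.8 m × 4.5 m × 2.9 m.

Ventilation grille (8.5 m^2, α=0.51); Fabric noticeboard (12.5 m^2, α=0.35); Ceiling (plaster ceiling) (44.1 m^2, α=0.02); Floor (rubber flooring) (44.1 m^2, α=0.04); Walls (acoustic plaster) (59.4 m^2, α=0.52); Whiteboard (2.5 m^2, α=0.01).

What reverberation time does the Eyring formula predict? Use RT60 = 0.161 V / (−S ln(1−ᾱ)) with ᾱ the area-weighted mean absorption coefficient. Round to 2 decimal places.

S = Σ Sᵢ = 171.1 m^2.
Absorption A = 8.5×0.51 + 12.5×0.35 + 44.1×0.02 + 44.1×0.04 + 59.4×0.52 + 2.5×0.01 = 42.269 sabins.
Mean coefficient ᾱ = A/S = 0.2470.
−S·ln(1−ᾱ) = −171.1 × ln(1 − 0.2470) = 48.539.
V = 9.8 × 4.5 × 2.9 = 127.89 m³.
RT60 = 0.161 × 127.89 / 48.539 = 0.42 s.

0.42 s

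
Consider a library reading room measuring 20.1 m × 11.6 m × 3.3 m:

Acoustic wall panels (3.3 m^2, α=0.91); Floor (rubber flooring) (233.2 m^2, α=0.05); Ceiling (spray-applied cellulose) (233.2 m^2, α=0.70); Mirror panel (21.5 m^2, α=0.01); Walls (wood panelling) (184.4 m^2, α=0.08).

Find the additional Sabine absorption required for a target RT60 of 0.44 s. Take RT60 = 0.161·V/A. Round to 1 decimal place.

88.7 sabins

A₁ = Σ Sᵢαᵢ = 3.3×0.91 + 233.2×0.05 + 233.2×0.70 + 21.5×0.01 + 184.4×0.08 = 192.870 sabins.
Target A₂ = 0.161·769.428/0.44 = 281.541 sabins (V = 769.428 m³).
ΔA = A₂ − A₁ = 281.541 − 192.870 = 88.7 sabins.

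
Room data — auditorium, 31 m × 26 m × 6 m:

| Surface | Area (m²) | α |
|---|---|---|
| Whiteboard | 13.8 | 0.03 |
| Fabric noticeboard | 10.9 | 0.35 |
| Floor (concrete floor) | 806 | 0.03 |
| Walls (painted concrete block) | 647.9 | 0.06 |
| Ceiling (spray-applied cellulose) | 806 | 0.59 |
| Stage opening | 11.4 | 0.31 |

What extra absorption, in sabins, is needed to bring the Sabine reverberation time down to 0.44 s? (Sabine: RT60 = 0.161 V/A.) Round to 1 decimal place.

Total absorption A₁ = 13.8×0.03 + 10.9×0.35 + 806×0.03 + 647.9×0.06 + 806×0.59 + 11.4×0.31
  = 0.414 + 3.815 + 24.180 + 38.874 + 475.540 + 3.534 = 546.357 m² sabins.
V = 4836 m³. Required absorption A₂ = 0.161 × 4836 / 0.44 = 1769.536 sabins.
Additional absorption ΔA = 1769.536 − 546.357 = 1223.2 sabins.

1223.2 sabins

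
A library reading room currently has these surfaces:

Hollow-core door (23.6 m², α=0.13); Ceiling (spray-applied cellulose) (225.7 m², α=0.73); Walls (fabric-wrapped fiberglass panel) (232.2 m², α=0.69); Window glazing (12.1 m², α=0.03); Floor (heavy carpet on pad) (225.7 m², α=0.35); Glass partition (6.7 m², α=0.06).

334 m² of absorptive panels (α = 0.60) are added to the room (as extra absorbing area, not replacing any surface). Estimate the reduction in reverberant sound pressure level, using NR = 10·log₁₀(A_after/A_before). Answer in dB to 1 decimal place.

1.7 dB

Equivalent absorption area: A_before = 23.6×0.13 + 225.7×0.73 + 232.2×0.69 + 12.1×0.03 + 225.7×0.35 + 6.7×0.06 = 407.807 m².
Treatment contributes 334·0.60 = 200.400 sabins.
A_after = 407.807 + 200.400 = 608.207 sabins.
NR = 10·log₁₀(608.207/407.807) = 1.7 dB.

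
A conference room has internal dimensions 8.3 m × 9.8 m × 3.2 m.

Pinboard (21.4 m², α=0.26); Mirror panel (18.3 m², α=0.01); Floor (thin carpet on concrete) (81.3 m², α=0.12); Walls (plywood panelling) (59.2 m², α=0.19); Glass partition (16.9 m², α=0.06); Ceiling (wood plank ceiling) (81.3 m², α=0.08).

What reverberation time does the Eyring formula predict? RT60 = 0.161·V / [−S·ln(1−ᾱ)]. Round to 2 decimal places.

S = Σ Sᵢ = 278.4 m².
Absorption A = 21.4·0.26 + 18.3·0.01 + 81.3·0.12 + 59.2·0.19 + 16.9·0.06 + 81.3·0.08 = 34.269 sabins.
Mean coefficient ᾱ = A/S = 0.1231.
−S·ln(1−ᾱ) = −278.4 × ln(1 − 0.1231) = 36.571.
V = 8.3 × 9.8 × 3.2 = 260.288 m³.
RT60 = 0.161 × 260.288 / 36.571 = 1.15 s.

1.15 sec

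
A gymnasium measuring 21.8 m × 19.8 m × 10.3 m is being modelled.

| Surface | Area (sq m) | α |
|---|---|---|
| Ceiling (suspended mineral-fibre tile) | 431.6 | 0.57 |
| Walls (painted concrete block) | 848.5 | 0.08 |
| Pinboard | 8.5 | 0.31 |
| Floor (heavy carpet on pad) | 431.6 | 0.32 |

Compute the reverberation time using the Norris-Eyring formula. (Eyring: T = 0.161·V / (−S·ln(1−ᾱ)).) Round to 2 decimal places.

1.36 s

S = Σ Sᵢ = 1720.2 sq m.
Absorption A = 431.6·0.57 + 848.5·0.08 + 8.5·0.31 + 431.6·0.32 = 454.639 sabins.
Mean coefficient ᾱ = A/S = 0.2643.
Eyring denominator: −S ln(1−ᾱ) = 527.986.
V = 21.8 × 19.8 × 10.3 = 4445.892 m³.
T = 0.161·V/[−S·ln(1−ᾱ)] = 0.161·4445.892/527.986 = 1.36 s.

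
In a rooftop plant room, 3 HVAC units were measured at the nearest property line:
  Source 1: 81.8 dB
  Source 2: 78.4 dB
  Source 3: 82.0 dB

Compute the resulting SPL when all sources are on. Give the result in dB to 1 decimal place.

Sum in the linear (power) domain: Σ 10^(Lᵢ/10) = 10^(81.8/10) + 10^(78.4/10) + 10^(82.0/10) = 3.79e+08.
Combined level = 10 log₁₀(3.79e+08) = 85.8 dB.

85.8 dB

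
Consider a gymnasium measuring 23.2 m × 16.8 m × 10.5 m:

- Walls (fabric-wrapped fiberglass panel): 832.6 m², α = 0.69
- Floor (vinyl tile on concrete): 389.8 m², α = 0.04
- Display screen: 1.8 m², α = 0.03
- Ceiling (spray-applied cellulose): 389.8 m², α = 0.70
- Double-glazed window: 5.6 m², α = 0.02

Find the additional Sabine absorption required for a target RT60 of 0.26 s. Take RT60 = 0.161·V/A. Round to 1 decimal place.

1671.1 sabins

A₁ = Σ Sᵢαᵢ = 832.6·0.69 + 389.8·0.04 + 1.8·0.03 + 389.8·0.70 + 5.6·0.02 = 863.112 sabins.
For T = 0.26 s, need A₂ = 0.161·V/T = 0.161·4092.48/0.26 = 2534.190 sabins.
Additional absorption ΔA = 2534.190 − 863.112 = 1671.1 sabins.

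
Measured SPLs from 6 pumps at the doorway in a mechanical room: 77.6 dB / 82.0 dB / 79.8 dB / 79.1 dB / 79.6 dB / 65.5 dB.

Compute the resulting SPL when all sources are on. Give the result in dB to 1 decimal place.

Sum in the linear (power) domain: Σ 10^(Lᵢ/10) = 10^(77.6/10) + 10^(82.0/10) + 10^(79.8/10) + 10^(79.1/10) + 10^(79.6/10) + 10^(65.5/10) = 4.876e+08.
L_total = 10·log₁₀(4.876e+08) = 86.9 dB.

86.9 dB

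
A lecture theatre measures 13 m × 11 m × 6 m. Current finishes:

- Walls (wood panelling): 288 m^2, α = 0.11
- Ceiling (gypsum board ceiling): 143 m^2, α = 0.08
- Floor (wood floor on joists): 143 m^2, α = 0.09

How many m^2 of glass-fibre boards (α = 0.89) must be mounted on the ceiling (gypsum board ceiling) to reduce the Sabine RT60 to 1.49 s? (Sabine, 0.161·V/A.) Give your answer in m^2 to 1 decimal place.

Total absorption A₁ = 288·0.11 + 143·0.08 + 143·0.09
  = 31.680 + 11.440 + 12.870 = 55.990 m^2 sabins.
Required A₂ = 0.161·858/1.49 = 92.710 sabins.
Absorption to add: 92.710 − 55.990 = 36.720 sabins.
Net gain per m^2: Δα = 0.89 − 0.08 = 0.81.
Area = ΔA/Δα = 36.720/0.81 = 45.3 m^2.

45.3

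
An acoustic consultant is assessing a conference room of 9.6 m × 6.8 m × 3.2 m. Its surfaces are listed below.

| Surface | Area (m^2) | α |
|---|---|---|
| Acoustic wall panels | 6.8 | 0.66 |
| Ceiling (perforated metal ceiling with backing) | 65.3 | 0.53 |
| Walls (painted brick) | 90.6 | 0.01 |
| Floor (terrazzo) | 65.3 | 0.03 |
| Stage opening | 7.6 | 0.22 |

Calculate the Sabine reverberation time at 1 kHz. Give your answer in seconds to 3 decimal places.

Total absorption A = 6.8·0.66 + 65.3·0.53 + 90.6·0.01 + 65.3·0.03 + 7.6·0.22
  = 4.488 + 34.609 + 0.906 + 1.959 + 1.672 = 43.634 m^2 sabins.
Volume V = 9.6 × 6.8 × 3.2 = 208.896 m³.
Sabine: RT60 = 0.161 × 208.896 / 43.634 = 0.771 s.

0.771 seconds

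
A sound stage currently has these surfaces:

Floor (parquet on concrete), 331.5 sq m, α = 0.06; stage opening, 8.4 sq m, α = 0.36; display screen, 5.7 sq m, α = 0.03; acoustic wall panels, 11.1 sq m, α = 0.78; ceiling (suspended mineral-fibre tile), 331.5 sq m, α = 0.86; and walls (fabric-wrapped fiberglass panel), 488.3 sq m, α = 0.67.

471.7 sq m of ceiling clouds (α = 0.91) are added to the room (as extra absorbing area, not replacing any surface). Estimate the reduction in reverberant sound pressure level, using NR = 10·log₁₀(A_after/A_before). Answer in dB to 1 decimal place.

2.2 dB

A_before = Σ Sᵢαᵢ = 331.5·0.06 + 8.4·0.36 + 5.7·0.03 + 11.1·0.78 + 331.5·0.86 + 488.3·0.67 = 643.994 sabins.
Treatment contributes 471.7·0.91 = 429.247 sabins.
New total A_after = 1073.241 sabins.
NR = 10·log₁₀(1073.241/643.994) = 2.2 dB.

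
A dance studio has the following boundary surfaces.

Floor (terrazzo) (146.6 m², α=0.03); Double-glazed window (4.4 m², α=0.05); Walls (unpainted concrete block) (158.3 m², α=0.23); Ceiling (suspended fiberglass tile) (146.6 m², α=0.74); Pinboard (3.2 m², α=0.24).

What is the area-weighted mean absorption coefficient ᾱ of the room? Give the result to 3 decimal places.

Total surface area S = 459.1 m².
A = 146.6·0.03 + 4.4·0.05 + 158.3·0.23 + 146.6·0.74 + 3.2·0.24 = 150.279 sabins.
ᾱ = A/S = 0.327.

0.327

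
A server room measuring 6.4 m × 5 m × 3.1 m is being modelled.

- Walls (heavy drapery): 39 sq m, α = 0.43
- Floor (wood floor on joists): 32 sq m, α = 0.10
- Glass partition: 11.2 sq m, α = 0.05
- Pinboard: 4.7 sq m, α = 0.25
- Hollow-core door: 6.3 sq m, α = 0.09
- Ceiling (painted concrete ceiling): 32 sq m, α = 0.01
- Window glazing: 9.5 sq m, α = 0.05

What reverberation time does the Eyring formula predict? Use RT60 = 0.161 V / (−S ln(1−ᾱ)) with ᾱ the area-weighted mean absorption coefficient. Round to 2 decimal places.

S = Σ Sᵢ = 134.7 sq m.
Absorption A = 39·0.43 + 32·0.10 + 11.2·0.05 + 4.7·0.25 + 6.3·0.09 + 32·0.01 + 9.5·0.05 = 23.067 sabins.
ᾱ = 23.067 / 134.7 = 0.1712.
Eyring denominator: −S ln(1−ᾱ) = 25.293.
V = 6.4 × 5 × 3.1 = 99.2 m³.
RT60 = 0.161 × 99.2 / 25.293 = 0.63 s.

0.63 sec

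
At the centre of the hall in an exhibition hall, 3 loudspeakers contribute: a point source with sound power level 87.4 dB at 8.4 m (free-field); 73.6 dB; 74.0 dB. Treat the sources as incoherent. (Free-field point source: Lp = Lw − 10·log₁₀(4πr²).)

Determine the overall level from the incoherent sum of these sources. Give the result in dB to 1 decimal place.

Source at 8.4 m: Lp = 87.4 − 10·log₁₀(4π·8.4²) = 87.4 − 10·log₁₀(886.683) = 57.9 dB.
Σ 10^(Lᵢ/10) = 4.864e+07.
Combined level = 10 log₁₀(4.864e+07) = 76.9 dB.

76.9 dB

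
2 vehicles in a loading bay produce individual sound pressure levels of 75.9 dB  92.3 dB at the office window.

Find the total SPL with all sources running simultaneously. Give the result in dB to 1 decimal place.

Converting to relative power and adding: 10^(75.9/10) + 10^(92.3/10) = 1.737e+09.
Combined level = 10 log₁₀(1.737e+09) = 92.4 dB.

92.4 dB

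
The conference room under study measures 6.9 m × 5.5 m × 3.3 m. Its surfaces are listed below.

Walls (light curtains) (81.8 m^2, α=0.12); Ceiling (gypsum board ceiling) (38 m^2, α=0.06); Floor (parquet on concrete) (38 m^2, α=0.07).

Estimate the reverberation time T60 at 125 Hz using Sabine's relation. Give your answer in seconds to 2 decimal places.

Summing Sᵢαᵢ: 9.816 + 2.280 + 2.660 → A = 14.756 sabins.
Volume V = 6.9 × 5.5 × 3.3 = 125.235 m³.
RT60 = 0.161 · V / A = 0.161 × 125.235 / 14.756 = 1.37 s.

1.37 seconds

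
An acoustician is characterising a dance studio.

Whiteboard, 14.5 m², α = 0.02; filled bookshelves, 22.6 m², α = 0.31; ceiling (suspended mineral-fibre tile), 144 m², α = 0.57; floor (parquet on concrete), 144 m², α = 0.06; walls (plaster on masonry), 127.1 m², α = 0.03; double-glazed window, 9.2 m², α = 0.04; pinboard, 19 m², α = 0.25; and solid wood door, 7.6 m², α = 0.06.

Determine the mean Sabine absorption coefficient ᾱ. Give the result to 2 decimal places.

S = Σ Sᵢ = 14.5 + 22.6 + 144 + 144 + 127.1 + 9.2 + 19 + 7.6 = 488.0 m².
Σ(Sᵢαᵢ) = 14.5*0.02 + 22.6*0.31 + 144*0.57 + 144*0.06 + 127.1*0.03 + 9.2*0.04 + 19*0.25 + 7.6*0.06 = 107.403.
ᾱ = 107.403 / 488.0 = 0.22.

0.22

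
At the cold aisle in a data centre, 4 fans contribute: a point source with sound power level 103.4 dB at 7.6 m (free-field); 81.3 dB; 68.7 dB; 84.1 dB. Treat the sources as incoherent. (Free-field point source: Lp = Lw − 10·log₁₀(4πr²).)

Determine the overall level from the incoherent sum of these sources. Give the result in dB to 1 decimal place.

86.3 dB

Source at 7.6 m: Lp = 103.4 − 10·log₁₀(4π·7.6²) = 103.4 − 10·log₁₀(725.834) = 74.8 dB.
Sum in the linear (power) domain: Σ 10^(Lᵢ/10) = 10^(74.8/10) + 10^(81.3/10) + 10^(68.7/10) + 10^(84.1/10) = 4.295e+08.
L_total = 10·log₁₀(4.295e+08) = 86.3 dB.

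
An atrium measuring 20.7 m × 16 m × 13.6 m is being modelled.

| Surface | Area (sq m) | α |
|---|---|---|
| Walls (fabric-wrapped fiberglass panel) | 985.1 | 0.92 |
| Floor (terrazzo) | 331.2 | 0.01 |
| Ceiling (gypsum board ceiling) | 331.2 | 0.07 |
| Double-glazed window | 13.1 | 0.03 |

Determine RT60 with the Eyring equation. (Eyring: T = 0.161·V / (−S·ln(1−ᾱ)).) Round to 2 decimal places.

Total surface area S = 985.1 + 331.2 + 331.2 + 13.1 = 1660.6 sq m.
Absorption A = 985.1×0.92 + 331.2×0.01 + 331.2×0.07 + 13.1×0.03 = 933.181 sabins.
Mean coefficient ᾱ = A/S = 0.5620.
Eyring denominator: −S ln(1−ᾱ) = 1370.886.
V = 20.7 × 16 × 13.6 = 4504.32 m³.
T = 0.161·V/[−S·ln(1−ᾱ)] = 0.161·4504.32/1370.886 = 0.53 s.

0.53 s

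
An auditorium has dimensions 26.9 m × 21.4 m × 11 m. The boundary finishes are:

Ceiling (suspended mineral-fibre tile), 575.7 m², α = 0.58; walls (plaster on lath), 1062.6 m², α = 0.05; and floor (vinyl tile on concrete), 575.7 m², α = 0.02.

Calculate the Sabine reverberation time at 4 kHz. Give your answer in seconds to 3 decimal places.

2.558 seconds

A = Σ Sᵢαᵢ = 575.7*0.58 + 1062.6*0.05 + 575.7*0.02 = 398.550 sabins.
Volume V = 26.9 × 21.4 × 11 = 6332.26 m³.
T = 0.161 V/A = 0.161·6332.26/398.550 = 2.558 s.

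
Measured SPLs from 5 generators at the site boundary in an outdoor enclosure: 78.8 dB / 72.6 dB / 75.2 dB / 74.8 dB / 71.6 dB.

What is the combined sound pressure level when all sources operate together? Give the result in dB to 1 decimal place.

82.4 dB

Sum in the linear (power) domain: Σ 10^(Lᵢ/10) = 10^(78.8/10) + 10^(72.6/10) + 10^(75.2/10) + 10^(74.8/10) + 10^(71.6/10) = 1.718e+08.
Back to dB: 10·log₁₀ Σ = 82.4 dB.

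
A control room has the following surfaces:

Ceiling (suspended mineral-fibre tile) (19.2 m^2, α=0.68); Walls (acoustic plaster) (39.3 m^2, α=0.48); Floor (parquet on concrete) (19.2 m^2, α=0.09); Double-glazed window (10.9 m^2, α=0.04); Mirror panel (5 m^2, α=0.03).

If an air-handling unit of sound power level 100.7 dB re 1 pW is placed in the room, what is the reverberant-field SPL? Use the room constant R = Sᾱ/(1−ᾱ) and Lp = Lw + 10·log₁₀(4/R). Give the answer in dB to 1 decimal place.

89.4 dB

A = 34.234 sabins; S = 93.6 m^2.
ᾱ = 0.3657, so room constant R = A/(1−ᾱ) = 53.971 m^2.
Lp = Lw + 10 log₁₀(4/R) = 100.7 -11.30 = 89.4 dB.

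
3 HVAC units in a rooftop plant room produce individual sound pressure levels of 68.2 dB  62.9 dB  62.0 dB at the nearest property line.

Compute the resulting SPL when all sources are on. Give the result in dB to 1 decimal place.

70.1 dB

Sum in the linear (power) domain: Σ 10^(Lᵢ/10) = 10^(68.2/10) + 10^(62.9/10) + 10^(62.0/10) = 1.014e+07.
L_total = 10·log₁₀(1.014e+07) = 70.1 dB.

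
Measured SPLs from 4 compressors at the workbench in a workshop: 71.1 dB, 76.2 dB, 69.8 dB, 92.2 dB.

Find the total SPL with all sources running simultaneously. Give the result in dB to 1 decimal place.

92.4 dB

Converting to relative power and adding: 10^(71.1/10) + 10^(76.2/10) + 10^(69.8/10) + 10^(92.2/10) = 1.724e+09.
Back to dB: 10·log₁₀ Σ = 92.4 dB.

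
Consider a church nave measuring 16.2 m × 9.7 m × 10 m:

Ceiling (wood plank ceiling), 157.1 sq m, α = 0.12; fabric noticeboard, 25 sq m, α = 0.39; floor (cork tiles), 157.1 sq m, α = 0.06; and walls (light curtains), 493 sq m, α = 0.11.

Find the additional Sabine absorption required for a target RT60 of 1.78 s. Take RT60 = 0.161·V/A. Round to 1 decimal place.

49.9 sabins

Total absorption A₁ = 157.1×0.12 + 25×0.39 + 157.1×0.06 + 493×0.11
  = 18.852 + 9.750 + 9.426 + 54.230 = 92.258 sq m sabins.
V = 1571.4 m³. Required absorption A₂ = 0.161 × 1571.4 / 1.78 = 142.132 sabins.
Additional absorption ΔA = 142.132 − 92.258 = 49.9 sabins.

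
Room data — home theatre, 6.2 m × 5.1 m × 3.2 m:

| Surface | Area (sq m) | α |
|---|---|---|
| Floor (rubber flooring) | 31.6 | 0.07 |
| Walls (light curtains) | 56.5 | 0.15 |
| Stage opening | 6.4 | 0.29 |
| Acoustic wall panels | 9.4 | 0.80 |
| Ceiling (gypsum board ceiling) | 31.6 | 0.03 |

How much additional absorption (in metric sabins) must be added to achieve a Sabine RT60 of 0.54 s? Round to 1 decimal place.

9.2 sabins

Equivalent absorption area: A₁ = 31.6·0.07 + 56.5·0.15 + 6.4·0.29 + 9.4·0.80 + 31.6·0.03 = 21.011 sq m.
For T = 0.54 s, need A₂ = 0.161·V/T = 0.161·101.184/0.54 = 30.168 sabins.
ΔA = A₂ − A₁ = 30.168 − 21.011 = 9.2 sabins.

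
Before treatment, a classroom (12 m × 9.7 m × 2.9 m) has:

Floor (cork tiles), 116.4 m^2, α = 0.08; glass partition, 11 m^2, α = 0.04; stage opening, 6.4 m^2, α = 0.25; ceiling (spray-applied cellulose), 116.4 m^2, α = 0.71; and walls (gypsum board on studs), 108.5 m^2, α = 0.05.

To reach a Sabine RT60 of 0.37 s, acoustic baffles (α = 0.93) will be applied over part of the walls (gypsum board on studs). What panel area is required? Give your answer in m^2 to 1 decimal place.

53.9

Summing Sᵢαᵢ: 9.312 + 0.440 + 1.600 + 82.644 + 5.425 → A₁ = 99.421 sabins.
Required A₂ = 0.161·337.56/0.37 = 146.884 sabins.
ΔA needed = 146.884 − 99.421 = 47.463 sabins.
Each m^2 of panel replacing the walls (gypsum board on studs) adds (0.93 − 0.05) = 0.88 sabins.
Area = ΔA/Δα = 47.463/0.88 = 53.9 m^2.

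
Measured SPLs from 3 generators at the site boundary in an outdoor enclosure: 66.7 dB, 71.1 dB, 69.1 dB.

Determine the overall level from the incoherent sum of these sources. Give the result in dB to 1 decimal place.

74.1 dB

Converting to relative power and adding: 10^(66.7/10) + 10^(71.1/10) + 10^(69.1/10) = 2.569e+07.
Combined level = 10 log₁₀(2.569e+07) = 74.1 dB.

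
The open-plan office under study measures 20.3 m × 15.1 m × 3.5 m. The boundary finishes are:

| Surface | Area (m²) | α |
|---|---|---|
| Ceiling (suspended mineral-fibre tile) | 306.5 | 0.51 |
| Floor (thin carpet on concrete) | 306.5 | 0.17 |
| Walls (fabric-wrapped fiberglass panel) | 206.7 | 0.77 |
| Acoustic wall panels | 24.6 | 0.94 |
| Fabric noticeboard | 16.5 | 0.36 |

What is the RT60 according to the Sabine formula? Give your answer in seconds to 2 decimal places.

0.44 sec

Equivalent absorption area: A = 306.5×0.51 + 306.5×0.17 + 206.7×0.77 + 24.6×0.94 + 16.5×0.36 = 396.643 m².
V = 20.3·15.1·3.5 = 1072.855 m³.
T = 0.161 V/A = 0.161·1072.855/396.643 = 0.44 s.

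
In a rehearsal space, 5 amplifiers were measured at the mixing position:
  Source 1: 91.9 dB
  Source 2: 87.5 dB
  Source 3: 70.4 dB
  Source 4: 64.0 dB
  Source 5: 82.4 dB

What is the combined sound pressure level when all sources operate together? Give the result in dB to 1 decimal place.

93.6 dB

Σ 10^(Lᵢ/10) = 2.298e+09.
Back to dB: 10·log₁₀ Σ = 93.6 dB.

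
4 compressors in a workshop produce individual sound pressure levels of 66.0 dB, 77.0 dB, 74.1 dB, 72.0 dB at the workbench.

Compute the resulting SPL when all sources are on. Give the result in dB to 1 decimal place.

Converting to relative power and adding: 10^(66.0/10) + 10^(77.0/10) + 10^(74.1/10) + 10^(72.0/10) = 9.565e+07.
L_total = 10·log₁₀(9.565e+07) = 79.8 dB.

79.8 dB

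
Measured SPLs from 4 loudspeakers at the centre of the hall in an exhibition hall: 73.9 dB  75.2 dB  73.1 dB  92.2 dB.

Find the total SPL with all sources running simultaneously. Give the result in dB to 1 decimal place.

92.4 dB

Sum in the linear (power) domain: Σ 10^(Lᵢ/10) = 10^(73.9/10) + 10^(75.2/10) + 10^(73.1/10) + 10^(92.2/10) = 1.738e+09.
L_total = 10·log₁₀(1.738e+09) = 92.4 dB.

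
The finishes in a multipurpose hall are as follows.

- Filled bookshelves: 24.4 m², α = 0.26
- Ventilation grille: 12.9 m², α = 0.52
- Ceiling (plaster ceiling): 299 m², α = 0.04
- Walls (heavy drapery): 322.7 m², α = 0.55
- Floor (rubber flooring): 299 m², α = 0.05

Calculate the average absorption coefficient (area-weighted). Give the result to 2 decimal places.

0.23

S = Σ Sᵢ = 24.4 + 12.9 + 299 + 322.7 + 299 = 958.0 m².
Weighted sum Σ Sα = 217.447.
ᾱ = 217.447 / 958.0 = 0.23.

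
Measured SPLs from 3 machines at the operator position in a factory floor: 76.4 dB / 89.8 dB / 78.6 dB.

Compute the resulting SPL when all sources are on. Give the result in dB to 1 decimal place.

90.3 dB

Σ 10^(Lᵢ/10) = 1.071e+09.
Combined level = 10 log₁₀(1.071e+09) = 90.3 dB.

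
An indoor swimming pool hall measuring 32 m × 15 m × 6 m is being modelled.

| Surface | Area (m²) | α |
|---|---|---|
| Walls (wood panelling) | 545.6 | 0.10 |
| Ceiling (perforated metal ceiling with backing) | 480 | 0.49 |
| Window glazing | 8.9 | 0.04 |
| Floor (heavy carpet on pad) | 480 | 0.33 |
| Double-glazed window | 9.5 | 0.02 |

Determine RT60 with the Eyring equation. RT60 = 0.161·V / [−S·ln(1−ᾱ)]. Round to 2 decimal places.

0.87 seconds

Total surface area S = 545.6 + 480 + 8.9 + 480 + 9.5 = 1524.0 m².
Absorption A = 545.6·0.10 + 480·0.49 + 8.9·0.04 + 480·0.33 + 9.5·0.02 = 448.706 sabins.
ᾱ = 448.706 / 1524.0 = 0.2944.
Eyring denominator: −S ln(1−ᾱ) = 531.429.
V = 32 × 15 × 6 = 2880 m³.
RT60 = 0.161 × 2880 / 531.429 = 0.87 s.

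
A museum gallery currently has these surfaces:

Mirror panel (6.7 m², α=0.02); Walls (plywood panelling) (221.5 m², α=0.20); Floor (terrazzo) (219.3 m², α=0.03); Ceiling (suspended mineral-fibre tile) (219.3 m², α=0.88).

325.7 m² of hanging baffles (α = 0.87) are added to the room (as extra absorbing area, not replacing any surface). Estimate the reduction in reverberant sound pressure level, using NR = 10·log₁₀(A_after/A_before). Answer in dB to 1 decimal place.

3.3 dB

A_before = Σ Sᵢαᵢ = 6.7×0.02 + 221.5×0.20 + 219.3×0.03 + 219.3×0.88 = 243.997 sabins.
Added absorption = 325.7 × 0.87 = 283.359 sabins.
New total A_after = 527.356 sabins.
Reduction = 10 log₁₀(A_after/A_before) = 10 log₁₀(2.1613) = 3.3 dB.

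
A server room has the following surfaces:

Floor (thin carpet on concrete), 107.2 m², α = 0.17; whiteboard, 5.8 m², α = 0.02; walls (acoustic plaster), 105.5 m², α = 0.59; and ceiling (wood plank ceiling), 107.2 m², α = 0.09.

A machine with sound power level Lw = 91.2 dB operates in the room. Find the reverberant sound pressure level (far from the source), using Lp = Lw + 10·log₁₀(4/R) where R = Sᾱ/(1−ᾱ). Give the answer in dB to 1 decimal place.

76.3 dB

A = 90.233 sabins; S = 325.7 m².
ᾱ = 90.233/325.7 = 0.2770; R = Sᾱ/(1−ᾱ) = 90.233/(1−0.2770) = 124.804 m².
Lp = Lw + 10 log₁₀(4/R) = 91.2 -14.94 = 76.3 dB.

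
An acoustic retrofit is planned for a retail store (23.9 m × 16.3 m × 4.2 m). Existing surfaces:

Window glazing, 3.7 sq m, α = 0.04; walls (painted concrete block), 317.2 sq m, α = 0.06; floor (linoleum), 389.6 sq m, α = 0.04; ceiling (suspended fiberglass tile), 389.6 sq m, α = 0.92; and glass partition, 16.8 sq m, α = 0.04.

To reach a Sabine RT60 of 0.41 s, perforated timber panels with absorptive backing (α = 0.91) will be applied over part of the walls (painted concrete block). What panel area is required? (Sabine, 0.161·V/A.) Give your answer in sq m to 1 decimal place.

Total absorption A₁ = 3.7×0.04 + 317.2×0.06 + 389.6×0.04 + 389.6×0.92 + 16.8×0.04
  = 0.148 + 19.032 + 15.584 + 358.432 + 0.672 = 393.868 sq m sabins.
Required A₂ = 0.161·1636.194/0.41 = 642.505 sabins.
Absorption to add: 642.505 − 393.868 = 248.637 sabins.
Each sq m of panel replacing the walls (painted concrete block) adds (0.91 − 0.06) = 0.85 sabins.
Area = ΔA/Δα = 248.637/0.85 = 292.5 sq m.

292.5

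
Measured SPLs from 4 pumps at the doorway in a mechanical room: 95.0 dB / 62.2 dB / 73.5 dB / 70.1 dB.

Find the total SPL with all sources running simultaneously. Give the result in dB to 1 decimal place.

Σ 10^(Lᵢ/10) = 3.197e+09.
L_total = 10·log₁₀(3.197e+09) = 95.0 dB.

95.0 dB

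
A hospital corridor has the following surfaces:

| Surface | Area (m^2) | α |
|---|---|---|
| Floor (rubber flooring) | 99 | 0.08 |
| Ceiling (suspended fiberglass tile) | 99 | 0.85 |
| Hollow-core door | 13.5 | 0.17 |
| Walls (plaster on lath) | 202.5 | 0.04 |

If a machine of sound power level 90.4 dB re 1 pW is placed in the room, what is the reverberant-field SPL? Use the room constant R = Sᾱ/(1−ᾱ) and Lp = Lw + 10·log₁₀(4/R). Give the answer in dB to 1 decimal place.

75.1 dB

A = 102.465 sabins; S = 414.0 m^2.
ᾱ = 102.465/414.0 = 0.2475; R = Sᾱ/(1−ᾱ) = 102.465/(1−0.2475) = 136.166 m^2.
Lp = Lw + 10 log₁₀(4/R) = 90.4 -15.32 = 75.1 dB.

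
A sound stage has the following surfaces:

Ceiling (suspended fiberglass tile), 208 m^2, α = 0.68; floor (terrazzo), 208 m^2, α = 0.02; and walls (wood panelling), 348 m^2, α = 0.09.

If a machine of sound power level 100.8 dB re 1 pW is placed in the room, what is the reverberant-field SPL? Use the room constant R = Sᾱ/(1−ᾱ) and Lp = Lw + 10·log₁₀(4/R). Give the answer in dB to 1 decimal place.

83.2 dB

A = 176.920 sabins; S = 764.0 m^2.
ᾱ = 176.920/764.0 = 0.2316; R = Sᾱ/(1−ᾱ) = 176.920/(1−0.2316) = 230.245 m^2.
Lp = Lw + 10 log₁₀(4/R) = 100.8 -17.60 = 83.2 dB.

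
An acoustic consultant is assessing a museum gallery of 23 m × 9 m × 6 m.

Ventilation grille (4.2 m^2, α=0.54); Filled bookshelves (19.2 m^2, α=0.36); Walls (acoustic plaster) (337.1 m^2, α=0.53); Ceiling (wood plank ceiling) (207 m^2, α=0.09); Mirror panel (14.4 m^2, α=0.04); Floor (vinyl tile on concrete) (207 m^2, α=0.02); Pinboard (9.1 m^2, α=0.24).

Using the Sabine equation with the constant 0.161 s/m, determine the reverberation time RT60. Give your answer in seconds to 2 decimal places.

A = Σ Sᵢαᵢ = 4.2·0.54 + 19.2·0.36 + 337.1·0.53 + 207·0.09 + 14.4·0.04 + 207·0.02 + 9.1·0.24 = 213.373 sabins.
Room volume: 1242 m³.
Sabine: RT60 = 0.161 × 1242 / 213.373 = 0.94 s.

0.94 s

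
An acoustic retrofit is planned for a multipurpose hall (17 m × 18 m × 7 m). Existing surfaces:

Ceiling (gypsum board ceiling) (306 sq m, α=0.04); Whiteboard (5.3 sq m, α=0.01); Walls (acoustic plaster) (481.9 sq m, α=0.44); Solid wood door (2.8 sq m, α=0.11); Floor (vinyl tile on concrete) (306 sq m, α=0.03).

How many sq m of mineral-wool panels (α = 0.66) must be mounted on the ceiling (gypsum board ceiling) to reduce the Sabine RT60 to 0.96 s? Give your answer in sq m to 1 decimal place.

202.3

Summing Sᵢαᵢ: 12.240 + 0.053 + 212.036 + 0.308 + 9.180 → A₁ = 233.817 sabins.
Required A₂ = 0.161·2142/0.96 = 359.231 sabins.
ΔA needed = 359.231 − 233.817 = 125.414 sabins.
Each sq m of panel replacing the ceiling (gypsum board ceiling) adds (0.66 − 0.04) = 0.62 sabins.
Area = ΔA/Δα = 125.414/0.62 = 202.3 sq m.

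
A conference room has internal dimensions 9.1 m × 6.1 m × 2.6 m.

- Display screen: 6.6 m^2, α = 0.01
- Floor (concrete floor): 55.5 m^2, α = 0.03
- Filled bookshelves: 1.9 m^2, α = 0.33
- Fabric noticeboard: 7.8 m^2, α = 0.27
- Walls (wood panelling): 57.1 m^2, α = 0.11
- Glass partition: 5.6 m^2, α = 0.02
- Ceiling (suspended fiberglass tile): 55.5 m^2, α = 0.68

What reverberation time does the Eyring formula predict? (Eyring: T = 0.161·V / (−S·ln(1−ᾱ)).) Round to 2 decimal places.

S = Σ Sᵢ = 190.0 m^2.
Absorption A = 6.6×0.01 + 55.5×0.03 + 1.9×0.33 + 7.8×0.27 + 57.1×0.11 + 5.6×0.02 + 55.5×0.68 = 48.597 sabins.
ᾱ = 48.597 / 190.0 = 0.2558.
Eyring denominator: −S ln(1−ᾱ) = 56.135.
V = 9.1 × 6.1 × 2.6 = 144.326 m³.
RT60 = 0.161 × 144.326 / 56.135 = 0.41 s.

0.41 sec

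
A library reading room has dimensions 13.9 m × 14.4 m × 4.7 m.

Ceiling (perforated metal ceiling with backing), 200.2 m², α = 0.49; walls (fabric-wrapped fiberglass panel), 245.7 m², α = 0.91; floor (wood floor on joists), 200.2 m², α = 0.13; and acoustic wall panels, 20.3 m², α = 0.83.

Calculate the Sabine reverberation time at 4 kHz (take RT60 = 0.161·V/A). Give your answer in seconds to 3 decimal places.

0.415 s

A = Σ Sᵢαᵢ = 200.2×0.49 + 245.7×0.91 + 200.2×0.13 + 20.3×0.83 = 364.560 sabins.
V = 13.9·14.4·4.7 = 940.752 m³.
Sabine: RT60 = 0.161 × 940.752 / 364.560 = 0.415 s.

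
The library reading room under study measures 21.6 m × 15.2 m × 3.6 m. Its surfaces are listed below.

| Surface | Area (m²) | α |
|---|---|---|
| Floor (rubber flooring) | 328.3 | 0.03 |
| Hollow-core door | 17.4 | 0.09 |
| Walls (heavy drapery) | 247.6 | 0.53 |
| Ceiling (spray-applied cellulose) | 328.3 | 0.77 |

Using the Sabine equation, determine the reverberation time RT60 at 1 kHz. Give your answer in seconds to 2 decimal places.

Total absorption A = 328.3×0.03 + 17.4×0.09 + 247.6×0.53 + 328.3×0.77
  = 9.849 + 1.566 + 131.228 + 252.791 = 395.434 m² sabins.
V = 21.6·15.2·3.6 = 1181.952 m³.
T = 0.161 V/A = 0.161·1181.952/395.434 = 0.48 s.

0.48 s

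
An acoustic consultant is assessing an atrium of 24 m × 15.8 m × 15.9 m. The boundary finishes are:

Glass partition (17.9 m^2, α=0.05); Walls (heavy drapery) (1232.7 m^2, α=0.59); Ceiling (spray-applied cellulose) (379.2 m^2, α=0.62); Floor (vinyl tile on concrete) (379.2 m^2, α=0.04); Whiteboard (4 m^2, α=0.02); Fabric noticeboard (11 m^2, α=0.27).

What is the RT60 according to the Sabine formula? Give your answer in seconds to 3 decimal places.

0.989 s

Summing Sᵢαᵢ: 0.895 + 727.293 + 235.104 + 15.168 + 0.080 + 2.970 → A = 981.510 sabins.
Volume V = 24 × 15.8 × 15.9 = 6029.28 m³.
RT60 = 0.161 · V / A = 0.161 × 6029.28 / 981.510 = 0.989 s.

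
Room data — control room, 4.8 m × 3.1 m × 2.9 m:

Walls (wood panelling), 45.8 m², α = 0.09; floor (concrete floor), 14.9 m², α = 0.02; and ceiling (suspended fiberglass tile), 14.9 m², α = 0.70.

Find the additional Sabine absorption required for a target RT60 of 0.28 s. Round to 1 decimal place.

10.0 sabins

Total absorption A₁ = 45.8×0.09 + 14.9×0.02 + 14.9×0.70
  = 4.122 + 0.298 + 10.430 = 14.850 m² sabins.
Target A₂ = 0.161·43.152/0.28 = 24.812 sabins (V = 43.152 m³).
Shortfall: 24.812 − 14.850 = 10.0 sabins.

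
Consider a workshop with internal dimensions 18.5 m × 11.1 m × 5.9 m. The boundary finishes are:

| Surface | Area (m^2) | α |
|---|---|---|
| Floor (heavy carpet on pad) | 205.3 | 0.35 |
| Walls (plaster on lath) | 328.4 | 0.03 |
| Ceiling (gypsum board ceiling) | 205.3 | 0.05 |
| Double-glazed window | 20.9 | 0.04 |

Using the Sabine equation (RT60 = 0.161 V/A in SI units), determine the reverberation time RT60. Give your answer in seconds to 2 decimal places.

Equivalent absorption area: A = 205.3·0.35 + 328.4·0.03 + 205.3·0.05 + 20.9·0.04 = 92.808 m^2.
V = 18.5·11.1·5.9 = 1211.565 m³.
Sabine: RT60 = 0.161 × 1211.565 / 92.808 = 2.10 s.

2.10 seconds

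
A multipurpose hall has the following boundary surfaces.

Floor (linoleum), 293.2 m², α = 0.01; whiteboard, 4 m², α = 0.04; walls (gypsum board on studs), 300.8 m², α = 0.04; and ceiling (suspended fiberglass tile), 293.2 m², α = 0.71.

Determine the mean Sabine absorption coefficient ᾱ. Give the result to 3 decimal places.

0.251

Total surface area S = 891.2 m².
Weighted sum Σ Sα = 223.296.
ᾱ = A/S = 0.251.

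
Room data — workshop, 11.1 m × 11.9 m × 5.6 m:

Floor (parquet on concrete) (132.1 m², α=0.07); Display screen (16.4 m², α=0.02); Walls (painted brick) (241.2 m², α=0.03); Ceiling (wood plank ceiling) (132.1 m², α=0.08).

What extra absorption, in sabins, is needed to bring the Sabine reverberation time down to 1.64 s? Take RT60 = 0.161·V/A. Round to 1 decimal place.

Summing Sᵢαᵢ: 9.247 + 0.328 + 7.236 + 10.568 → A₁ = 27.379 sabins.
For T = 1.64 s, need A₂ = 0.161·V/T = 0.161·739.704/1.64 = 72.617 sabins.
ΔA = A₂ − A₁ = 72.617 − 27.379 = 45.2 sabins.

45.2 sabins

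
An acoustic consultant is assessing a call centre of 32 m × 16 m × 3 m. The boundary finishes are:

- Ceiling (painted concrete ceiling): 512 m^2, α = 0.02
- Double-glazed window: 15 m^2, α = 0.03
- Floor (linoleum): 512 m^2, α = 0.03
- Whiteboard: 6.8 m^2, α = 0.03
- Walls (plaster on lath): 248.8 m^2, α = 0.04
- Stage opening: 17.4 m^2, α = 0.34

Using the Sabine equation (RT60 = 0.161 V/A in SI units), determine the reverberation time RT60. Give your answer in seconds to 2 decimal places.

5.87 seconds

Total absorption A = 512*0.02 + 15*0.03 + 512*0.03 + 6.8*0.03 + 248.8*0.04 + 17.4*0.34
  = 10.240 + 0.450 + 15.360 + 0.204 + 9.952 + 5.916 = 42.122 m^2 sabins.
V = 32·16·3 = 1536 m³.
RT60 = 0.161 · V / A = 0.161 × 1536 / 42.122 = 5.87 s.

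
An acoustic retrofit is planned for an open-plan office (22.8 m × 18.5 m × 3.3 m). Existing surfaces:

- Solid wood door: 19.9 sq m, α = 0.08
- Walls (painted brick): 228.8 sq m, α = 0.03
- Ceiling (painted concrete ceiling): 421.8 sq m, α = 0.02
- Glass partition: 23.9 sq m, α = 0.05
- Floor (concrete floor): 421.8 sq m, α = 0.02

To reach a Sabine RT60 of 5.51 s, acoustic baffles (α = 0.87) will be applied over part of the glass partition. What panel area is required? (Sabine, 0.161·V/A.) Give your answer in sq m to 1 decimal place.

17.3

Total absorption A₁ = 19.9×0.08 + 228.8×0.03 + 421.8×0.02 + 23.9×0.05 + 421.8×0.02
  = 1.592 + 6.864 + 8.436 + 1.195 + 8.436 = 26.523 sq m sabins.
Required A₂ = 0.161·1391.94/5.51 = 40.672 sabins.
Absorption to add: 40.672 − 26.523 = 14.149 sabins.
Net gain per sq m: Δα = 0.87 − 0.05 = 0.82.
Area = ΔA/Δα = 14.149/0.82 = 17.3 sq m.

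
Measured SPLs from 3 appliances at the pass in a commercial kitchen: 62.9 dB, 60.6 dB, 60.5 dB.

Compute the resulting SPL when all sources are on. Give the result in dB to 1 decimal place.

Converting to relative power and adding: 10^(62.9/10) + 10^(60.6/10) + 10^(60.5/10) = 4.22e+06.
Back to dB: 10·log₁₀ Σ = 66.3 dB.

66.3 dB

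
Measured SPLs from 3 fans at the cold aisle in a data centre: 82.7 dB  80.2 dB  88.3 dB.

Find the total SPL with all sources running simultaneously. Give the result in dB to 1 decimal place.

Sum in the linear (power) domain: Σ 10^(Lᵢ/10) = 10^(82.7/10) + 10^(80.2/10) + 10^(88.3/10) = 9.67e+08.
Back to dB: 10·log₁₀ Σ = 89.9 dB.

89.9 dB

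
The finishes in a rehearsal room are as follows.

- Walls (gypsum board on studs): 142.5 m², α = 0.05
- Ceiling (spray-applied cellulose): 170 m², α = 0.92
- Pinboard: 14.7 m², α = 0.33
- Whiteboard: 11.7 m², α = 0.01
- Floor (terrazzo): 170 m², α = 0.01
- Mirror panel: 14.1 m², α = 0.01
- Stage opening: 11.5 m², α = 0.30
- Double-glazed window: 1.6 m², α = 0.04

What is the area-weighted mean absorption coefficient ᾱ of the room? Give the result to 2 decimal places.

S = Σ Sᵢ = 142.5 + 170 + 14.7 + 11.7 + 170 + 14.1 + 11.5 + 1.6 = 536.1 m².
Σ(Sᵢαᵢ) = 142.5·0.05 + 170·0.92 + 14.7·0.33 + 11.7·0.01 + 170·0.01 + 14.1·0.01 + 11.5·0.30 + 1.6·0.04 = 173.848.
ᾱ = 173.848 / 536.1 = 0.32.

0.32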